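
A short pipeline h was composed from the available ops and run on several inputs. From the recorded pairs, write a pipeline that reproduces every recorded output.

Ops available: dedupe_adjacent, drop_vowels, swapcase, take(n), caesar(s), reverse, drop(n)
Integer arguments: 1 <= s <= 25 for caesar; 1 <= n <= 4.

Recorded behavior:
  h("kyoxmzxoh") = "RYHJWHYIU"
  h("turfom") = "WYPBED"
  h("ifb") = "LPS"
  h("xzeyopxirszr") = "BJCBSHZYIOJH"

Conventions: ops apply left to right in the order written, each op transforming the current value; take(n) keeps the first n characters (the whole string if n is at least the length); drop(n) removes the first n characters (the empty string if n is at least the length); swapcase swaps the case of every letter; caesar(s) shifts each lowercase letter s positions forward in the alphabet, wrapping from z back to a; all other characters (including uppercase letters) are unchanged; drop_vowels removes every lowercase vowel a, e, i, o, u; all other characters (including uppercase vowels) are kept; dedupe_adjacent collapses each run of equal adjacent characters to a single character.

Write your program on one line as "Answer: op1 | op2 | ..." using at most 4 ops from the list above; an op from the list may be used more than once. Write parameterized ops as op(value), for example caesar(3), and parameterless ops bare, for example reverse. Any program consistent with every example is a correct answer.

reverse | caesar(10) | swapcase

Check, running the answer program on each example:
  "kyoxmzxoh" -> "hoxzmxoyk" -> "ryhjwhyiu" -> "RYHJWHYIU"
  "turfom" -> "mofrut" -> "wypbed" -> "WYPBED"
  "ifb" -> "bfi" -> "lps" -> "LPS"
  "xzeyopxirszr" -> "rzsrixpoyezx" -> "bjcbshzyiojh" -> "BJCBSHZYIOJH"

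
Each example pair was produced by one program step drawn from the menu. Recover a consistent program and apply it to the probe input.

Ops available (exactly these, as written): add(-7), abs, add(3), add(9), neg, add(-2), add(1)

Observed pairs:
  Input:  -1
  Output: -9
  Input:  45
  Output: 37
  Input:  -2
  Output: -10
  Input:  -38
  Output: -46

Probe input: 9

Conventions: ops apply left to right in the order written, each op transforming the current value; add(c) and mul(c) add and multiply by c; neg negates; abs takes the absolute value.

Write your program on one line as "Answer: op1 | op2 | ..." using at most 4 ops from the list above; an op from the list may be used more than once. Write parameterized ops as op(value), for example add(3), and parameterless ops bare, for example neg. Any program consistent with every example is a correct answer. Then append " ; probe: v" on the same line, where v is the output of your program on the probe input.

add(1) | add(-2) | add(-7) ; probe: 1

Check, running the answer program on each example:
  -1 -> 0 -> -2 -> -9
  45 -> 46 -> 44 -> 37
  -2 -> -1 -> -3 -> -10
  -38 -> -37 -> -39 -> -46
  probe: 9 -> 10 -> 8 -> 1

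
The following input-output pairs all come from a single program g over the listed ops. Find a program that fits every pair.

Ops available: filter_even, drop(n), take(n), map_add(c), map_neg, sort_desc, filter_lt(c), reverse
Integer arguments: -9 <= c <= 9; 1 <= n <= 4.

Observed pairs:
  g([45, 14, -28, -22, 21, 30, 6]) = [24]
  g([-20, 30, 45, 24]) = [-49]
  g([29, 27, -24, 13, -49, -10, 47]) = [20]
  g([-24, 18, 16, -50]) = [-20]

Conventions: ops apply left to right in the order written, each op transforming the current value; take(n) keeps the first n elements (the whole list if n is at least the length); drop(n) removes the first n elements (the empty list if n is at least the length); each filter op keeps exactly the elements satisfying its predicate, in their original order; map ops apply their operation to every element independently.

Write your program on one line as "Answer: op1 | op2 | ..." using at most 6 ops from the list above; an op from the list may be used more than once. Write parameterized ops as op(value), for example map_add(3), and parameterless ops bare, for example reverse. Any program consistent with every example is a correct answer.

take(3) | map_add(-5) | map_add(9) | drop(2) | map_neg

Check, running the answer program on each example:
  [45, 14, -28, -22, 21, 30, 6] -> [45, 14, -28] -> [40, 9, -33] -> [49, 18, -24] -> [-24] -> [24]
  [-20, 30, 45, 24] -> [-20, 30, 45] -> [-25, 25, 40] -> [-16, 34, 49] -> [49] -> [-49]
  [29, 27, -24, 13, -49, -10, 47] -> [29, 27, -24] -> [24, 22, -29] -> [33, 31, -20] -> [-20] -> [20]
  [-24, 18, 16, -50] -> [-24, 18, 16] -> [-29, 13, 11] -> [-20, 22, 20] -> [20] -> [-20]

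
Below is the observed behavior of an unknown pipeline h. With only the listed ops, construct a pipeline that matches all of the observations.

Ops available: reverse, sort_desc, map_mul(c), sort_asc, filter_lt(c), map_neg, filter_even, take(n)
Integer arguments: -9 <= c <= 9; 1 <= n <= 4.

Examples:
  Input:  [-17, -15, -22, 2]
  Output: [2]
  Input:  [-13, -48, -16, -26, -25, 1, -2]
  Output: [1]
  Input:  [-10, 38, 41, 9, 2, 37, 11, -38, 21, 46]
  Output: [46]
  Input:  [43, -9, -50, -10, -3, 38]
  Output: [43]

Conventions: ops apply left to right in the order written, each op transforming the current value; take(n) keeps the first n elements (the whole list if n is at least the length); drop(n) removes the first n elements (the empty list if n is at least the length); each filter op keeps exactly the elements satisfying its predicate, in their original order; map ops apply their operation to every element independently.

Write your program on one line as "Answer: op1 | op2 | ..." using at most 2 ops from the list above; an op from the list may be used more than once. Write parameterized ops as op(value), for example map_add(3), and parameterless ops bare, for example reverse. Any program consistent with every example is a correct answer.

sort_desc | take(1)

Check, running the answer program on each example:
  [-17, -15, -22, 2] -> [2, -15, -17, -22] -> [2]
  [-13, -48, -16, -26, -25, 1, -2] -> [1, -2, -13, -16, -25, -26, -48] -> [1]
  [-10, 38, 41, 9, 2, 37, 11, -38, 21, 46] -> [46, 41, 38, 37, 21, 11, 9, 2, -10, -38] -> [46]
  [43, -9, -50, -10, -3, 38] -> [43, 38, -3, -9, -10, -50] -> [43]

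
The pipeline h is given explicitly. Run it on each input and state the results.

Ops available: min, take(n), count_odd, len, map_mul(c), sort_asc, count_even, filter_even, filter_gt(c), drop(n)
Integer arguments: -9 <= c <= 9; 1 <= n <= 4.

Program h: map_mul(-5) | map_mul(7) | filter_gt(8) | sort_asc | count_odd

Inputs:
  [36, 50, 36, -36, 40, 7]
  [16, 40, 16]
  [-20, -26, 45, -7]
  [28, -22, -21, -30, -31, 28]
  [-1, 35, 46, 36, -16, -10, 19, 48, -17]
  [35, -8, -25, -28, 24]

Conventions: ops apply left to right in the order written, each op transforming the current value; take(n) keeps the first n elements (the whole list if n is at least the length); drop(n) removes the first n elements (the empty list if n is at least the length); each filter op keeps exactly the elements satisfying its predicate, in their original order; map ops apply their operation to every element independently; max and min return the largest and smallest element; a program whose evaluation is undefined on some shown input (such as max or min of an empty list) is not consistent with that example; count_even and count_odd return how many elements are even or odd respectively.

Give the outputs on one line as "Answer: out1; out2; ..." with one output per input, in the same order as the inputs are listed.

Execution, op by op:
  [36, 50, 36, -36, 40, 7] -> [-180, -250, -180, 180, -200, -35] -> [-1260, -1750, -1260, 1260, -1400, -245] -> [1260] -> [1260] -> 0
  [16, 40, 16] -> [-80, -200, -80] -> [-560, -1400, -560] -> [] -> [] -> 0
  [-20, -26, 45, -7] -> [100, 130, -225, 35] -> [700, 910, -1575, 245] -> [700, 910, 245] -> [245, 700, 910] -> 1
  [28, -22, -21, -30, -31, 28] -> [-140, 110, 105, 150, 155, -140] -> [-980, 770, 735, 1050, 1085, -980] -> [770, 735, 1050, 1085] -> [735, 770, 1050, 1085] -> 2
  [-1, 35, 46, 36, -16, -10, 19, 48, -17] -> [5, -175, -230, -180, 80, 50, -95, -240, 85] -> [35, -1225, -1610, -1260, 560, 350, -665, -1680, 595] -> [35, 560, 350, 595] -> [35, 350, 560, 595] -> 2
  [35, -8, -25, -28, 24] -> [-175, 40, 125, 140, -120] -> [-1225, 280, 875, 980, -840] -> [280, 875, 980] -> [280, 875, 980] -> 1

0; 0; 1; 2; 2; 1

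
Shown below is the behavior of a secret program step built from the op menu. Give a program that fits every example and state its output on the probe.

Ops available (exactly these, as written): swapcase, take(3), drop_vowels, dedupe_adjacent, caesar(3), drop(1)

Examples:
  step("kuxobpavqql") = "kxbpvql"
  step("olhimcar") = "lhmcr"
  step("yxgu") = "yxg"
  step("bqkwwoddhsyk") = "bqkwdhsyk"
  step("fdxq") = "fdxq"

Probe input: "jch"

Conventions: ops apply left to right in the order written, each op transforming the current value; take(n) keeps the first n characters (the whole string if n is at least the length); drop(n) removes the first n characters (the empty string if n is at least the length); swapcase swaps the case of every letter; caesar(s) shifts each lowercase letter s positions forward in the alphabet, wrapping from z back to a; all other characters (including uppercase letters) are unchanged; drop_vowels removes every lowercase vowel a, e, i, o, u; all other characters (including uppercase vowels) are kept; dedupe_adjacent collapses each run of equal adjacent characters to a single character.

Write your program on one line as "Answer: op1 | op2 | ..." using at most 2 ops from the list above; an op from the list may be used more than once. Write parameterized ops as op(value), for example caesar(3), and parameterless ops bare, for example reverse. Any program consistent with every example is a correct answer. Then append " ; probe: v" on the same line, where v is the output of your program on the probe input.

dedupe_adjacent | drop_vowels ; probe: "jch"

Check, running the answer program on each example:
  "kuxobpavqql" -> "kuxobpavql" -> "kxbpvql"
  "olhimcar" -> "olhimcar" -> "lhmcr"
  "yxgu" -> "yxgu" -> "yxg"
  "bqkwwoddhsyk" -> "bqkwodhsyk" -> "bqkwdhsyk"
  "fdxq" -> "fdxq" -> "fdxq"
  probe: "jch" -> "jch" -> "jch"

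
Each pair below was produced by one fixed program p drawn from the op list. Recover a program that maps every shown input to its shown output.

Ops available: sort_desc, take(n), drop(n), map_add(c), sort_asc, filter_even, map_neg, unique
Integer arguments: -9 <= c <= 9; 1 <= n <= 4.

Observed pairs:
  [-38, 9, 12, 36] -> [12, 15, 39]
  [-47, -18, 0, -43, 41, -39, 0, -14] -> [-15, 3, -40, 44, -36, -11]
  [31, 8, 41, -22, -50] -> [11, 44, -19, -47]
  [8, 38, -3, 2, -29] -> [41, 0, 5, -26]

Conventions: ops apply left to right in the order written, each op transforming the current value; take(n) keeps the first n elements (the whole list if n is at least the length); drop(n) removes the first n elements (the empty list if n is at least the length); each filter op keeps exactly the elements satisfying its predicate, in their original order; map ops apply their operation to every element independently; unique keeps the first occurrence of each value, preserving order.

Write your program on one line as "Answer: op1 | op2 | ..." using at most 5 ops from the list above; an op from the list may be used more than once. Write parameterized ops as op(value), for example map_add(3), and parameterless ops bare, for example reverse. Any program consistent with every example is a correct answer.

map_add(3) | map_neg | unique | drop(1) | map_neg

Check, running the answer program on each example:
  [-38, 9, 12, 36] -> [-35, 12, 15, 39] -> [35, -12, -15, -39] -> [35, -12, -15, -39] -> [-12, -15, -39] -> [12, 15, 39]
  [-47, -18, 0, -43, 41, -39, 0, -14] -> [-44, -15, 3, -40, 44, -36, 3, -11] -> [44, 15, -3, 40, -44, 36, -3, 11] -> [44, 15, -3, 40, -44, 36, 11] -> [15, -3, 40, -44, 36, 11] -> [-15, 3, -40, 44, -36, -11]
  [31, 8, 41, -22, -50] -> [34, 11, 44, -19, -47] -> [-34, -11, -44, 19, 47] -> [-34, -11, -44, 19, 47] -> [-11, -44, 19, 47] -> [11, 44, -19, -47]
  [8, 38, -3, 2, -29] -> [11, 41, 0, 5, -26] -> [-11, -41, 0, -5, 26] -> [-11, -41, 0, -5, 26] -> [-41, 0, -5, 26] -> [41, 0, 5, -26]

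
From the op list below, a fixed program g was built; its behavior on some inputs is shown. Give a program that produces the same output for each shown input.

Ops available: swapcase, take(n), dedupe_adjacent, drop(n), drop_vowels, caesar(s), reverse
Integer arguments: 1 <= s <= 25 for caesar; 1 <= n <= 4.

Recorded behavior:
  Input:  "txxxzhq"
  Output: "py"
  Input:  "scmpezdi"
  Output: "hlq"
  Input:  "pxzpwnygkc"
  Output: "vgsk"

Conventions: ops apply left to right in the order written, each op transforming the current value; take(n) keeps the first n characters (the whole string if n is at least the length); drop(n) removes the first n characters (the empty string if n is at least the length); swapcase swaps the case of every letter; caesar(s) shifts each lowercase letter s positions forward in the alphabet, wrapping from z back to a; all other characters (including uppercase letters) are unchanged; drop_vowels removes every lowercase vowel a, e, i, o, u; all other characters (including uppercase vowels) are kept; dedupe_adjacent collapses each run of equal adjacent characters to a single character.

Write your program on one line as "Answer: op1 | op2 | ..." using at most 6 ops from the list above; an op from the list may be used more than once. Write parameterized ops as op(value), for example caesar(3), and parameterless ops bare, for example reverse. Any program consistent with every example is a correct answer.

drop(3) | swapcase | drop(2) | swapcase | caesar(8) | drop_vowels

Check, running the answer program on each example:
  "txxxzhq" -> "xzhq" -> "XZHQ" -> "HQ" -> "hq" -> "py" -> "py"
  "scmpezdi" -> "pezdi" -> "PEZDI" -> "ZDI" -> "zdi" -> "hlq" -> "hlq"
  "pxzpwnygkc" -> "pwnygkc" -> "PWNYGKC" -> "NYGKC" -> "nygkc" -> "vgosk" -> "vgsk"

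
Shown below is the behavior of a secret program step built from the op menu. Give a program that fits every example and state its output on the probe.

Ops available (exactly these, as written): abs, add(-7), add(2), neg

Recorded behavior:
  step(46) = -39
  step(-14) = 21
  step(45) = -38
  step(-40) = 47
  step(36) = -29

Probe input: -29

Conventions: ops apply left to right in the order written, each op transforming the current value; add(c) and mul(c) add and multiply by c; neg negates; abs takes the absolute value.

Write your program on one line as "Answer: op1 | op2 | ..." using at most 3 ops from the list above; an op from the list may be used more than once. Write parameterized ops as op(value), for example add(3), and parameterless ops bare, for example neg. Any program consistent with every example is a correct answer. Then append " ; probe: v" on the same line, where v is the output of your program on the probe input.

add(-7) | neg ; probe: 36

Check, running the answer program on each example:
  46 -> 39 -> -39
  -14 -> -21 -> 21
  45 -> 38 -> -38
  -40 -> -47 -> 47
  36 -> 29 -> -29
  probe: -29 -> -36 -> 36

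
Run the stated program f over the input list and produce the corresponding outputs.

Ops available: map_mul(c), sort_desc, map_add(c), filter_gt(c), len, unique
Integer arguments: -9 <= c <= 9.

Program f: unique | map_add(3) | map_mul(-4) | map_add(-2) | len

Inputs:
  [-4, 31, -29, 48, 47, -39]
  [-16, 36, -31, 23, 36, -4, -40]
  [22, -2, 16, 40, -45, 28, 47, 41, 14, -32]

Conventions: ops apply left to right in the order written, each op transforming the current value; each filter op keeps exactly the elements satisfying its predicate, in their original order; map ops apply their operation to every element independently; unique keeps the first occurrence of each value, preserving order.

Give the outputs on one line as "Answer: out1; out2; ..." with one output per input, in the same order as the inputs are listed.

6; 6; 10

Execution, op by op:
  [-4, 31, -29, 48, 47, -39] -> [-4, 31, -29, 48, 47, -39] -> [-1, 34, -26, 51, 50, -36] -> [4, -136, 104, -204, -200, 144] -> [2, -138, 102, -206, -202, 142] -> 6
  [-16, 36, -31, 23, 36, -4, -40] -> [-16, 36, -31, 23, -4, -40] -> [-13, 39, -28, 26, -1, -37] -> [52, -156, 112, -104, 4, 148] -> [50, -158, 110, -106, 2, 146] -> 6
  [22, -2, 16, 40, -45, 28, 47, 41, 14, -32] -> [22, -2, 16, 40, -45, 28, 47, 41, 14, -32] -> [25, 1, 19, 43, -42, 31, 50, 44, 17, -29] -> [-100, -4, -76, -172, 168, -124, -200, -176, -68, 116] -> [-102, -6, -78, -174, 166, -126, -202, -178, -70, 114] -> 10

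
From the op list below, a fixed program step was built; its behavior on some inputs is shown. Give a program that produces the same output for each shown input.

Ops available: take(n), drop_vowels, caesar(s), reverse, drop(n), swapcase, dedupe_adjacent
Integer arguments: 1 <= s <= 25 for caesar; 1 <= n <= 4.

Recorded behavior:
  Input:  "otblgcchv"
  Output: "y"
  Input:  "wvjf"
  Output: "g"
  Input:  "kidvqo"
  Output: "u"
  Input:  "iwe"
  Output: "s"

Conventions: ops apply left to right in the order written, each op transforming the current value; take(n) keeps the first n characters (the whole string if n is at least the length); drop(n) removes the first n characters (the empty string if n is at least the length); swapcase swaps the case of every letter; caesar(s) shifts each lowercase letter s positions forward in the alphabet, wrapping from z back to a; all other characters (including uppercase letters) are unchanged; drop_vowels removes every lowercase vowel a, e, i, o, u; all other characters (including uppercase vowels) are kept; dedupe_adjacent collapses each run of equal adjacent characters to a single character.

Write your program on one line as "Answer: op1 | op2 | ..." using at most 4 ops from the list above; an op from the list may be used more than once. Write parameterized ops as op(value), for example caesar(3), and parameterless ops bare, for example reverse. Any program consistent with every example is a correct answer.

caesar(10) | swapcase | take(1) | swapcase

Check, running the answer program on each example:
  "otblgcchv" -> "ydlvqmmrf" -> "YDLVQMMRF" -> "Y" -> "y"
  "wvjf" -> "gftp" -> "GFTP" -> "G" -> "g"
  "kidvqo" -> "usnfay" -> "USNFAY" -> "U" -> "u"
  "iwe" -> "sgo" -> "SGO" -> "S" -> "s"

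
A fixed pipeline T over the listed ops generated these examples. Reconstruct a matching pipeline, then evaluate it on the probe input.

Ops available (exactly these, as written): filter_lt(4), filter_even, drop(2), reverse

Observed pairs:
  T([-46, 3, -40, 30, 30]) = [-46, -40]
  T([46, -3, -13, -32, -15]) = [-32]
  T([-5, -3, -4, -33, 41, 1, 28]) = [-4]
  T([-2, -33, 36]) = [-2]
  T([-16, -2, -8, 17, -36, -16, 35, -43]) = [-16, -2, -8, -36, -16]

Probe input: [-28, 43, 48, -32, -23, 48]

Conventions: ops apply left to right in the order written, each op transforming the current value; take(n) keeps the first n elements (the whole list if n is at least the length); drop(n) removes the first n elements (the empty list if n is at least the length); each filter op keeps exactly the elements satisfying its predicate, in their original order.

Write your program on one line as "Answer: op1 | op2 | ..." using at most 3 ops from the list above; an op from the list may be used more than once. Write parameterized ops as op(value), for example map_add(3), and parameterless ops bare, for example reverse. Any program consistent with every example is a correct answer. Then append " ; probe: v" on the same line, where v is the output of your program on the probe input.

filter_lt(4) | filter_even ; probe: [-28, -32]

Check, running the answer program on each example:
  [-46, 3, -40, 30, 30] -> [-46, 3, -40] -> [-46, -40]
  [46, -3, -13, -32, -15] -> [-3, -13, -32, -15] -> [-32]
  [-5, -3, -4, -33, 41, 1, 28] -> [-5, -3, -4, -33, 1] -> [-4]
  [-2, -33, 36] -> [-2, -33] -> [-2]
  [-16, -2, -8, 17, -36, -16, 35, -43] -> [-16, -2, -8, -36, -16, -43] -> [-16, -2, -8, -36, -16]
  probe: [-28, 43, 48, -32, -23, 48] -> [-28, -32, -23] -> [-28, -32]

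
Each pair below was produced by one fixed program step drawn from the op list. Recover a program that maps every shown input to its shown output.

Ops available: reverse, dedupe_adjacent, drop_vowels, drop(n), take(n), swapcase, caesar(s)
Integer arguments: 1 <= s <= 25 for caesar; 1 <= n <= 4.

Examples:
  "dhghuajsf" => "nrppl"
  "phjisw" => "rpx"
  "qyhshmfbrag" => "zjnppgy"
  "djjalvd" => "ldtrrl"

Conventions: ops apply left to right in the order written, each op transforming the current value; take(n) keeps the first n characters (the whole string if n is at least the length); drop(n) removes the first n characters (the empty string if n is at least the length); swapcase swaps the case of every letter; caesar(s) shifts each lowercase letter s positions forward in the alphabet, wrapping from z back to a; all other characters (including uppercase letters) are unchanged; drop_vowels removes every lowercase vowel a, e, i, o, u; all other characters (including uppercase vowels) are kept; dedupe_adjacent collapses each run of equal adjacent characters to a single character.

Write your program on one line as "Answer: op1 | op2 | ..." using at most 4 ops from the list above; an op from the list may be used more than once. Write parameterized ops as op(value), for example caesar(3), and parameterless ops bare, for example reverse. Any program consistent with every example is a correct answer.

reverse | drop_vowels | caesar(8) | drop_vowels

Check, running the answer program on each example:
  "dhghuajsf" -> "fsjauhghd" -> "fsjhghd" -> "narpopl" -> "nrppl"
  "phjisw" -> "wsijhp" -> "wsjhp" -> "earpx" -> "rpx"
  "qyhshmfbrag" -> "garbfmhshyq" -> "grbfmhshyq" -> "ozjnupapgy" -> "zjnppgy"
  "djjalvd" -> "dvlajjd" -> "dvljjd" -> "ldtrrl" -> "ldtrrl"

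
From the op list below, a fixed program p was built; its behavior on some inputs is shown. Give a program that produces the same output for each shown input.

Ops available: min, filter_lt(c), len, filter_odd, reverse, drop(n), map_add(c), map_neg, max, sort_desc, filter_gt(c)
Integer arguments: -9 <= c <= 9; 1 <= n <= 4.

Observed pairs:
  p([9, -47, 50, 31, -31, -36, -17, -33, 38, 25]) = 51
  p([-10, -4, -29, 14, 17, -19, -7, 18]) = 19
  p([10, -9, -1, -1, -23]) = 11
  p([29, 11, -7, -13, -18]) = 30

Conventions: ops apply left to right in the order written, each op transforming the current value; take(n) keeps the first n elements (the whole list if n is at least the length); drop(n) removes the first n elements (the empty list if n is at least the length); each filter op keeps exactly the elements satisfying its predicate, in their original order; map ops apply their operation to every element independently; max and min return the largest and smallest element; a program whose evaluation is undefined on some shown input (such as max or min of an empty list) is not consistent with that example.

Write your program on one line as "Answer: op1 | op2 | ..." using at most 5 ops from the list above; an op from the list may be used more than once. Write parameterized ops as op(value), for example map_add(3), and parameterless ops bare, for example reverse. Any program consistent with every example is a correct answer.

filter_gt(-9) | filter_gt(-5) | map_add(1) | max

Check, running the answer program on each example:
  [9, -47, 50, 31, -31, -36, -17, -33, 38, 25] -> [9, 50, 31, 38, 25] -> [9, 50, 31, 38, 25] -> [10, 51, 32, 39, 26] -> 51
  [-10, -4, -29, 14, 17, -19, -7, 18] -> [-4, 14, 17, -7, 18] -> [-4, 14, 17, 18] -> [-3, 15, 18, 19] -> 19
  [10, -9, -1, -1, -23] -> [10, -1, -1] -> [10, -1, -1] -> [11, 0, 0] -> 11
  [29, 11, -7, -13, -18] -> [29, 11, -7] -> [29, 11] -> [30, 12] -> 30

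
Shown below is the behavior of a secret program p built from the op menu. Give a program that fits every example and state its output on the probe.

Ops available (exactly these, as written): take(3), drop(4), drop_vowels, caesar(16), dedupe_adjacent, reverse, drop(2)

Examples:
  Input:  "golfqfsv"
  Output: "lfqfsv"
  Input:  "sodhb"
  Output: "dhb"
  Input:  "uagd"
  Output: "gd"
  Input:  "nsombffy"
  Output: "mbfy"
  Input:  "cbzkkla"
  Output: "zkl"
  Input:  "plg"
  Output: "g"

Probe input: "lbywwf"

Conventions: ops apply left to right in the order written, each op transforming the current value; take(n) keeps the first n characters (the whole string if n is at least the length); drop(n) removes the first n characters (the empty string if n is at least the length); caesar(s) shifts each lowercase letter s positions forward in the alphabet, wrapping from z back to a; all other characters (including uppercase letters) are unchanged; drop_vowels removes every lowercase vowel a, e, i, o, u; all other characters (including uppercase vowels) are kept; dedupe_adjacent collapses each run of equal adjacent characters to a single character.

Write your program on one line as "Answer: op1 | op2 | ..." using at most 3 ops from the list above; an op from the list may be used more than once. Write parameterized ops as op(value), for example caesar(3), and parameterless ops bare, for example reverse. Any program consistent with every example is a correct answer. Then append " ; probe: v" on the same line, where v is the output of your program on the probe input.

drop(2) | drop_vowels | dedupe_adjacent ; probe: "ywf"

Check, running the answer program on each example:
  "golfqfsv" -> "lfqfsv" -> "lfqfsv" -> "lfqfsv"
  "sodhb" -> "dhb" -> "dhb" -> "dhb"
  "uagd" -> "gd" -> "gd" -> "gd"
  "nsombffy" -> "ombffy" -> "mbffy" -> "mbfy"
  "cbzkkla" -> "zkkla" -> "zkkl" -> "zkl"
  "plg" -> "g" -> "g" -> "g"
  probe: "lbywwf" -> "ywwf" -> "ywwf" -> "ywf"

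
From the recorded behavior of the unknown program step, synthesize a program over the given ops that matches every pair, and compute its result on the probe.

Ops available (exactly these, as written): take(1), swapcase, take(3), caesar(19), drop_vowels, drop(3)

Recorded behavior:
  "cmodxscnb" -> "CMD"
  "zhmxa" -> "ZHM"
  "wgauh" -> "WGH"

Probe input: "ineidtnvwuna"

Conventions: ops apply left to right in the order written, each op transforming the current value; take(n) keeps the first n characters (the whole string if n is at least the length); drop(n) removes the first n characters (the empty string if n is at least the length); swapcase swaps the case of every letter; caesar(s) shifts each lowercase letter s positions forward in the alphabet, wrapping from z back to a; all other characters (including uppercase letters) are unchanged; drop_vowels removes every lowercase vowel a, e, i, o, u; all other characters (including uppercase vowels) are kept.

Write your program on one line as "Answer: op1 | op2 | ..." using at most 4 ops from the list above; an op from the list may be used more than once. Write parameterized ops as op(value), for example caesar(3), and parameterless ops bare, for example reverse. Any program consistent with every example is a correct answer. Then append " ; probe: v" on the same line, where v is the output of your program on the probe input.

drop_vowels | take(3) | swapcase ; probe: "NDT"

Check, running the answer program on each example:
  "cmodxscnb" -> "cmdxscnb" -> "cmd" -> "CMD"
  "zhmxa" -> "zhmx" -> "zhm" -> "ZHM"
  "wgauh" -> "wgh" -> "wgh" -> "WGH"
  probe: "ineidtnvwuna" -> "ndtnvwn" -> "ndt" -> "NDT"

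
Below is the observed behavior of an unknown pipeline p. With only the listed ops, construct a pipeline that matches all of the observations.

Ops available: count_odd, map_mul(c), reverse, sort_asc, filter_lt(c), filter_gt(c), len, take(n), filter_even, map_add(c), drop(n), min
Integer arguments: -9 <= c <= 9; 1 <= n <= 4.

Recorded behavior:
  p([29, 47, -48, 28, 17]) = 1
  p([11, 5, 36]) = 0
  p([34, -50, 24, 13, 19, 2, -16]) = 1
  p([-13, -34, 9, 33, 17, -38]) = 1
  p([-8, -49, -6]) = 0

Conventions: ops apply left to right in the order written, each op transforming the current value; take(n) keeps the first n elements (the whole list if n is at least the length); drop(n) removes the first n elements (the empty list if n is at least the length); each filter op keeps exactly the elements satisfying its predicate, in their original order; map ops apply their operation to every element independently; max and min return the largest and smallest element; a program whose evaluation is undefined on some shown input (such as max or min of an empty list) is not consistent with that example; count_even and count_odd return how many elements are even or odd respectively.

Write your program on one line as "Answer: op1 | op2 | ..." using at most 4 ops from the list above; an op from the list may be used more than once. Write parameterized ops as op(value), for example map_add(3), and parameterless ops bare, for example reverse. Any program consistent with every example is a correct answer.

map_mul(-1) | map_add(-2) | drop(4) | count_odd

Check, running the answer program on each example:
  [29, 47, -48, 28, 17] -> [-29, -47, 48, -28, -17] -> [-31, -49, 46, -30, -19] -> [-19] -> 1
  [11, 5, 36] -> [-11, -5, -36] -> [-13, -7, -38] -> [] -> 0
  [34, -50, 24, 13, 19, 2, -16] -> [-34, 50, -24, -13, -19, -2, 16] -> [-36, 48, -26, -15, -21, -4, 14] -> [-21, -4, 14] -> 1
  [-13, -34, 9, 33, 17, -38] -> [13, 34, -9, -33, -17, 38] -> [11, 32, -11, -35, -19, 36] -> [-19, 36] -> 1
  [-8, -49, -6] -> [8, 49, 6] -> [6, 47, 4] -> [] -> 0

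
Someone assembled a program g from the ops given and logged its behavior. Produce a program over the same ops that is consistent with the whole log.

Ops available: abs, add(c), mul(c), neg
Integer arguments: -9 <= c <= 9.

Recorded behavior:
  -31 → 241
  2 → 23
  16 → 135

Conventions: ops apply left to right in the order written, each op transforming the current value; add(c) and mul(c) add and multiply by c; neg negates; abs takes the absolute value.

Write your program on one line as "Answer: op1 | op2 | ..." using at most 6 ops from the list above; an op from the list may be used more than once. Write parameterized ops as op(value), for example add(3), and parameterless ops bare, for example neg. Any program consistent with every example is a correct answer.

mul(8) | add(5) | add(2) | neg | abs

Check, running the answer program on each example:
  -31 -> -248 -> -243 -> -241 -> 241 -> 241
  2 -> 16 -> 21 -> 23 -> -23 -> 23
  16 -> 128 -> 133 -> 135 -> -135 -> 135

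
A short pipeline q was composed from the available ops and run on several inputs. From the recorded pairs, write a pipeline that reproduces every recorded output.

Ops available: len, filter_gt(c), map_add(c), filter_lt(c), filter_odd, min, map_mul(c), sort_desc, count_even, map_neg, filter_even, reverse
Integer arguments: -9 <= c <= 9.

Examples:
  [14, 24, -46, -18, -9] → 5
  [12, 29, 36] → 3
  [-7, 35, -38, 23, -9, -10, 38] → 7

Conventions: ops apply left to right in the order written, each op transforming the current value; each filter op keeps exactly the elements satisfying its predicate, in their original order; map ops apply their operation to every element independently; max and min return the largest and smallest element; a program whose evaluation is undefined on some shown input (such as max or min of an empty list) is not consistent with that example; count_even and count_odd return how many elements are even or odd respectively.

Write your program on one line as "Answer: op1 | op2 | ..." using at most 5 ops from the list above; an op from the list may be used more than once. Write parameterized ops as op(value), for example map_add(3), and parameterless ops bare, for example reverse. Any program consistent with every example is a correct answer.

map_mul(-7) | map_neg | map_mul(-4) | count_even

Check, running the answer program on each example:
  [14, 24, -46, -18, -9] -> [-98, -168, 322, 126, 63] -> [98, 168, -322, -126, -63] -> [-392, -672, 1288, 504, 252] -> 5
  [12, 29, 36] -> [-84, -203, -252] -> [84, 203, 252] -> [-336, -812, -1008] -> 3
  [-7, 35, -38, 23, -9, -10, 38] -> [49, -245, 266, -161, 63, 70, -266] -> [-49, 245, -266, 161, -63, -70, 266] -> [196, -980, 1064, -644, 252, 280, -1064] -> 7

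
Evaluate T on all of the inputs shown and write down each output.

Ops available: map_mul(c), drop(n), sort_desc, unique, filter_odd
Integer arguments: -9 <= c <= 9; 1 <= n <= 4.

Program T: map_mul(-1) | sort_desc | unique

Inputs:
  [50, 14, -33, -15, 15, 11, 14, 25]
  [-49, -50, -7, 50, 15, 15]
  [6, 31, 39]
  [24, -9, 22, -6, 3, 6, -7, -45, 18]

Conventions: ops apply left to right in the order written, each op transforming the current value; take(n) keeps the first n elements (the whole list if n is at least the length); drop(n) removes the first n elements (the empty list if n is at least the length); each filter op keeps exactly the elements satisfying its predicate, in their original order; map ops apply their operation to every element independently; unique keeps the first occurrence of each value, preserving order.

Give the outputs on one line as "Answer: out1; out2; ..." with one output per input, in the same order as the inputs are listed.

[33, 15, -11, -14, -15, -25, -50]; [50, 49, 7, -15, -50]; [-6, -31, -39]; [45, 9, 7, 6, -3, -6, -18, -22, -24]

Execution, op by op:
  [50, 14, -33, -15, 15, 11, 14, 25] -> [-50, -14, 33, 15, -15, -11, -14, -25] -> [33, 15, -11, -14, -14, -15, -25, -50] -> [33, 15, -11, -14, -15, -25, -50]
  [-49, -50, -7, 50, 15, 15] -> [49, 50, 7, -50, -15, -15] -> [50, 49, 7, -15, -15, -50] -> [50, 49, 7, -15, -50]
  [6, 31, 39] -> [-6, -31, -39] -> [-6, -31, -39] -> [-6, -31, -39]
  [24, -9, 22, -6, 3, 6, -7, -45, 18] -> [-24, 9, -22, 6, -3, -6, 7, 45, -18] -> [45, 9, 7, 6, -3, -6, -18, -22, -24] -> [45, 9, 7, 6, -3, -6, -18, -22, -24]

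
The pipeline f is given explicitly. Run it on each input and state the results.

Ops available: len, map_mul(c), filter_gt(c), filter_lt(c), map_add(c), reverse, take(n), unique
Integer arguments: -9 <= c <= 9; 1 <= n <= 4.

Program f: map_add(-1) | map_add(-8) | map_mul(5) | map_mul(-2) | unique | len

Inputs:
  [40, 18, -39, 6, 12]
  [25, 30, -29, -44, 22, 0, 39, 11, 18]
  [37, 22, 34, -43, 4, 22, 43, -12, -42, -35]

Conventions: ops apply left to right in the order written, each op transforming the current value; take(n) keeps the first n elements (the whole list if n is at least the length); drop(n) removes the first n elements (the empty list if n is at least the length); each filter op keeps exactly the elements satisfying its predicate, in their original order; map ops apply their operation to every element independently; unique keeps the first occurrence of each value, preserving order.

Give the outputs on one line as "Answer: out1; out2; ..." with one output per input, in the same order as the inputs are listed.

Execution, op by op:
  [40, 18, -39, 6, 12] -> [39, 17, -40, 5, 11] -> [31, 9, -48, -3, 3] -> [155, 45, -240, -15, 15] -> [-310, -90, 480, 30, -30] -> [-310, -90, 480, 30, -30] -> 5
  [25, 30, -29, -44, 22, 0, 39, 11, 18] -> [24, 29, -30, -45, 21, -1, 38, 10, 17] -> [16, 21, -38, -53, 13, -9, 30, 2, 9] -> [80, 105, -190, -265, 65, -45, 150, 10, 45] -> [-160, -210, 380, 530, -130, 90, -300, -20, -90] -> [-160, -210, 380, 530, -130, 90, -300, -20, -90] -> 9
  [37, 22, 34, -43, 4, 22, 43, -12, -42, -35] -> [36, 21, 33, -44, 3, 21, 42, -13, -43, -36] -> [28, 13, 25, -52, -5, 13, 34, -21, -51, -44] -> [140, 65, 125, -260, -25, 65, 170, -105, -255, -220] -> [-280, -130, -250, 520, 50, -130, -340, 210, 510, 440] -> [-280, -130, -250, 520, 50, -340, 210, 510, 440] -> 9

5; 9; 9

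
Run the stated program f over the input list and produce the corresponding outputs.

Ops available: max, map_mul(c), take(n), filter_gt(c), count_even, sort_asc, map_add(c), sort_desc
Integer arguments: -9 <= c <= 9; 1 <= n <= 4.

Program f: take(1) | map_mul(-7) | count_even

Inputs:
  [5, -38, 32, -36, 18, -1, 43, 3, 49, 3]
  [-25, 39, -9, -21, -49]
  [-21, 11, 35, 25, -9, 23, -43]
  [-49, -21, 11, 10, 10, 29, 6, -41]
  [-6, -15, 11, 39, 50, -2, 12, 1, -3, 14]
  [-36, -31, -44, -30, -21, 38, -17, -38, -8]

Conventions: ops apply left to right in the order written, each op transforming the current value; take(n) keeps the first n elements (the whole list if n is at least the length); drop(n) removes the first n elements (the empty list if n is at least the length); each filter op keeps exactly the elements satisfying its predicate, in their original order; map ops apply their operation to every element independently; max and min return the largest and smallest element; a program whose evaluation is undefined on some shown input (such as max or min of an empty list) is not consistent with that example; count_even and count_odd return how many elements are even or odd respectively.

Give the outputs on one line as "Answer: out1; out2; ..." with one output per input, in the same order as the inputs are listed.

0; 0; 0; 0; 1; 1

Execution, op by op:
  [5, -38, 32, -36, 18, -1, 43, 3, 49, 3] -> [5] -> [-35] -> 0
  [-25, 39, -9, -21, -49] -> [-25] -> [175] -> 0
  [-21, 11, 35, 25, -9, 23, -43] -> [-21] -> [147] -> 0
  [-49, -21, 11, 10, 10, 29, 6, -41] -> [-49] -> [343] -> 0
  [-6, -15, 11, 39, 50, -2, 12, 1, -3, 14] -> [-6] -> [42] -> 1
  [-36, -31, -44, -30, -21, 38, -17, -38, -8] -> [-36] -> [252] -> 1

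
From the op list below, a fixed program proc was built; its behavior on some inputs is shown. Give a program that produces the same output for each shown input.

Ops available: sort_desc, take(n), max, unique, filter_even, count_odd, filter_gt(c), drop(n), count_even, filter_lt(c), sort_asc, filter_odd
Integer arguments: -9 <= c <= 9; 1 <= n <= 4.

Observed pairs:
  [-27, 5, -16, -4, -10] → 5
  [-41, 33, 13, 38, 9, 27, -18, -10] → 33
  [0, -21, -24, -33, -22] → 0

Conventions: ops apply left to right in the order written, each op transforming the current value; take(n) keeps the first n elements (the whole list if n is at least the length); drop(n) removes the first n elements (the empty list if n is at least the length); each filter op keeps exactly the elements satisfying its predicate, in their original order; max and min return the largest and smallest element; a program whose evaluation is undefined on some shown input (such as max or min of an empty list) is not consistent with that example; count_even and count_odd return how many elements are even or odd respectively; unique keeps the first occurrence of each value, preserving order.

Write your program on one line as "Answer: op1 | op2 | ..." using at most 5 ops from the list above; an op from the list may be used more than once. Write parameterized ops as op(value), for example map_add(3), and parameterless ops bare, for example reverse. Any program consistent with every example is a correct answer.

take(3) | sort_desc | filter_gt(-3) | sort_asc | max

Check, running the answer program on each example:
  [-27, 5, -16, -4, -10] -> [-27, 5, -16] -> [5, -16, -27] -> [5] -> [5] -> 5
  [-41, 33, 13, 38, 9, 27, -18, -10] -> [-41, 33, 13] -> [33, 13, -41] -> [33, 13] -> [13, 33] -> 33
  [0, -21, -24, -33, -22] -> [0, -21, -24] -> [0, -21, -24] -> [0] -> [0] -> 0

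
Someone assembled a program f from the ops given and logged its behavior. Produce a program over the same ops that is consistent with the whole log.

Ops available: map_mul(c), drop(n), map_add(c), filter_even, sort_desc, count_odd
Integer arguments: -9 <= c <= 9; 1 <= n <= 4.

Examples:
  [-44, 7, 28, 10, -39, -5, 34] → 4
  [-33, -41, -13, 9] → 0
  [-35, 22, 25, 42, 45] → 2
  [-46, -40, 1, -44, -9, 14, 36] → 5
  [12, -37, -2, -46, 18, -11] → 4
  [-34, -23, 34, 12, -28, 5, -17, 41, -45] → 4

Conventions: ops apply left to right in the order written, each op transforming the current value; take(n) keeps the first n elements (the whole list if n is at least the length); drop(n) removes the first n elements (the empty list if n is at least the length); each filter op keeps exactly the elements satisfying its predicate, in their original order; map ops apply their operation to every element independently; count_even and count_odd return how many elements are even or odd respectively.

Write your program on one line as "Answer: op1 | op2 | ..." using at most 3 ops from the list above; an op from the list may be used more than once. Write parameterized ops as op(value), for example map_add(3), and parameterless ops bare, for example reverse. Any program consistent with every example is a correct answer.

sort_desc | map_add(-1) | count_odd

Check, running the answer program on each example:
  [-44, 7, 28, 10, -39, -5, 34] -> [34, 28, 10, 7, -5, -39, -44] -> [33, 27, 9, 6, -6, -40, -45] -> 4
  [-33, -41, -13, 9] -> [9, -13, -33, -41] -> [8, -14, -34, -42] -> 0
  [-35, 22, 25, 42, 45] -> [45, 42, 25, 22, -35] -> [44, 41, 24, 21, -36] -> 2
  [-46, -40, 1, -44, -9, 14, 36] -> [36, 14, 1, -9, -40, -44, -46] -> [35, 13, 0, -10, -41, -45, -47] -> 5
  [12, -37, -2, -46, 18, -11] -> [18, 12, -2, -11, -37, -46] -> [17, 11, -3, -12, -38, -47] -> 4
  [-34, -23, 34, 12, -28, 5, -17, 41, -45] -> [41, 34, 12, 5, -17, -23, -28, -34, -45] -> [40, 33, 11, 4, -18, -24, -29, -35, -46] -> 4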